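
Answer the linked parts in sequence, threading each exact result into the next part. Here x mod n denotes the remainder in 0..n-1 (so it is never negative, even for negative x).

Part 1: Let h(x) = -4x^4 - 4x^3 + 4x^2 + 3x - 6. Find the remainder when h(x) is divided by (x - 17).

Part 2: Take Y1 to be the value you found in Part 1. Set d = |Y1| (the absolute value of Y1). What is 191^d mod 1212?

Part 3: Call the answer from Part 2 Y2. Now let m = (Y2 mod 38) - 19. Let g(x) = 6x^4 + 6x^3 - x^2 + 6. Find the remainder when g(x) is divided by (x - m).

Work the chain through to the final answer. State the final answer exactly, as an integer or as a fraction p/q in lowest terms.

Part 1: remainder = value at the root: -4*(17)^4 - 4*(17)^3 + 4*(17)^2 + 3*(17)^1 - 6 = (-334084) + (-19652) + (1156) + (51) + (-6) = -352535; answer -352535
Part 2: Y1 = -352535; d = 352535; squarings mod 1212: 191^1=191, 191^2=121, 191^4=97, 191^8=925, 191^16=1165, 191^32=997, 191^64=169, 191^128=685, 191^256=181, 191^512=37, 191^1024=157, 191^2048=409, 191^4096=25, 191^8192=625, 191^16384=361, 191^32768=637, 191^65536=961, 191^131072=1189, 191^262144=529; 191^352535 = 191^1 * 191^2 * 191^4 * 191^16 * 191^256 * 191^8192 * 191^16384 * 191^65536 * 191^262144 = 335 (mod 1212); answer 335
Part 3: Y2 = 335; m = 12; remainder = value at the root: 6*(12)^4 + 6*(12)^3 - 1*(12)^2 + 6 = (124416) + (10368) + (-144) + (6) = 134646; answer 134646

134646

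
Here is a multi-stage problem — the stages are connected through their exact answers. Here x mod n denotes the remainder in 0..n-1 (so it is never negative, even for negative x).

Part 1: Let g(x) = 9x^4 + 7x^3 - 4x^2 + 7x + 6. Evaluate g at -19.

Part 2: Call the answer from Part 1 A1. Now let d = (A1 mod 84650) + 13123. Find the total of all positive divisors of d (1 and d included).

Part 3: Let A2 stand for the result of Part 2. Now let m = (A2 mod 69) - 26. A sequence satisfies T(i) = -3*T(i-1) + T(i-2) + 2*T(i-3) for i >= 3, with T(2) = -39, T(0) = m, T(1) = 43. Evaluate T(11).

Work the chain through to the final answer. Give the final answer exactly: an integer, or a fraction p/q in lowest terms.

994005

Part 1: 9*(-19)^4 + 7*(-19)^3 - 4*(-19)^2 + 7*(-19)^1 + 6 = (1172889) + (-48013) + (-1444) + (-133) + (6) = 1123305; answer 1123305
Part 2: A1 = 1123305; d = 35978; 35978 = 2 * 17989; sigma = (1 + 2) * (1 + 17989) = 3 * 17990 = 53970; answer 53970
Part 3: A2 = 53970; m = -14; T(3) = -3*(-39) + 1*(43) + 2*(-14) = 132; iterating: T(3)=132, T(4)=-349, T(5)=1101, T(6)=-3388, T(7)=10567, T(8)=-32887, T(9)=102452, T(10)=-319109, T(11)=994005; answer 994005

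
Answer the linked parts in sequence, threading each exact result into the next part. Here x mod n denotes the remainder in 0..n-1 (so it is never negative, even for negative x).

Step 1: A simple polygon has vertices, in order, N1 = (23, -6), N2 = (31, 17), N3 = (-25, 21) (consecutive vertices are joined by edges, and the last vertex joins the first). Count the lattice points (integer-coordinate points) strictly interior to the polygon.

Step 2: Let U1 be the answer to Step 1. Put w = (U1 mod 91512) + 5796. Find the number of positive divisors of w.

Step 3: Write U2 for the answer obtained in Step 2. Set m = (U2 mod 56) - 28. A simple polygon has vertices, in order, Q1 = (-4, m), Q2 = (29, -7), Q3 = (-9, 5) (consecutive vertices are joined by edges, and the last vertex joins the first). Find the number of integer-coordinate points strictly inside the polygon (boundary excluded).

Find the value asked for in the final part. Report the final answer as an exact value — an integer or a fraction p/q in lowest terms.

442

Step 1: cross terms: (23*17 - 31*-6)=577, (31*21 - -25*17)=1076, (-25*-6 - 23*21)=-333; twice the area = |1320| = 1320; area = 660; boundary points = 1 + 4 + 3 = 8; strictly interior points = area - boundary/2 + 1 = 657; answer 657
Step 2: U1 = 657; w = 6453; 6453 = 3^3 * 239; number of divisors = (3+1) * (1+1) = 8; answer 8
Step 3: U2 = 8; m = -20; cross terms: (-4*-7 - 29*-20)=608, (29*5 - -9*-7)=82, (-9*-20 - -4*5)=200; twice the area = |890| = 890; area = 445; boundary points = 1 + 2 + 5 = 8; strictly interior points = area - boundary/2 + 1 = 442; answer 442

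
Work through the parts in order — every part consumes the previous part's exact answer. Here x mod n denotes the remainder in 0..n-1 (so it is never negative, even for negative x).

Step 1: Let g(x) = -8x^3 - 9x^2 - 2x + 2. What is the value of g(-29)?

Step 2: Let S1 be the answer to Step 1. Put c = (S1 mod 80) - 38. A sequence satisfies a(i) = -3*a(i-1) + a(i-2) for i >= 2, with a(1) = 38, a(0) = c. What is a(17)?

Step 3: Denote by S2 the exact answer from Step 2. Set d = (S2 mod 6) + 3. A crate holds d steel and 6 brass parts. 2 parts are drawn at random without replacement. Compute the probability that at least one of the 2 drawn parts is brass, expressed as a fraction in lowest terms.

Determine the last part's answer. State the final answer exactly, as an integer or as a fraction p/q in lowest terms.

9/13

Step 1: -8*(-29)^3 - 9*(-29)^2 - 2*(-29)^1 + 2 = (195112) + (-7569) + (58) + (2) = 187603; answer 187603
Step 2: S1 = 187603; c = -35; a(2) = -3*(38) + 1*(-35) = -149; iterating: a(2)=-149, a(3)=485, a(4)=-1604, a(5)=5297, a(6)=-17495, a(7)=57782, a(8)=-190841, a(9)=630305, a(10)=-2081756, a(11)=6875573, a(12)=-22708475, a(13)=75000998, a(14)=-247711469, a(15)=818135405, a(16)=-2702117684, a(17)=8924488457; answer 8924488457
Step 3: S2 = 8924488457; d = 8; total draws C(14,2) = 91; complement C(8,2) = 28; favorable 91 - 28 = 63; P = 9/13; answer 9/13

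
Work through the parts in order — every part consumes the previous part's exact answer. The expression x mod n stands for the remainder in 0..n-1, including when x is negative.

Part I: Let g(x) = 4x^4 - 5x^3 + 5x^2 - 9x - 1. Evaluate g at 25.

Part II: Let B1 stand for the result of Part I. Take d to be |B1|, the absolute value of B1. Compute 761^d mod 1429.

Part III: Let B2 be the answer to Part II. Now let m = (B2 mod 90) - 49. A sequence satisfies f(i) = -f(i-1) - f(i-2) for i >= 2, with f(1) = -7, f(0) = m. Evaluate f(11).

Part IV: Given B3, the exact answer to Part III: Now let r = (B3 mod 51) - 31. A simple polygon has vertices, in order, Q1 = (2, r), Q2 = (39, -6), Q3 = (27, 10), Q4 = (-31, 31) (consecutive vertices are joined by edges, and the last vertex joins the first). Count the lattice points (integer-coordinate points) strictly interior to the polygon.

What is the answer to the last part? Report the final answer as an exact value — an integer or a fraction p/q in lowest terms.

Part I: 4*(25)^4 - 5*(25)^3 + 5*(25)^2 - 9*(25)^1 - 1 = (1562500) + (-78125) + (3125) + (-225) + (-1) = 1487274; answer 1487274
Part II: B1 = 1487274; d = 1487274; squarings mod 1429: 761^1=761, 761^2=376, 761^4=1334, 761^8=451, 761^16=483, 761^32=362, 761^64=1005, 761^128=1151, 761^256=118, 761^512=1063, 761^1024=1059, 761^2048=1145, 761^4096=632, 761^8192=733, 761^16384=1414, 761^32768=225, 761^65536=610, 761^131072=560, 761^262144=649, 761^524288=1075, 761^1048576=993; 761^1487274 = 761^2 * 761^8 * 761^32 * 761^128 * 761^256 * 761^4096 * 761^8192 * 761^32768 * 761^131072 * 761^262144 * 761^1048576 = 25 (mod 1429); answer 25
Part III: B2 = 25; m = -24; f(2) = -1*(-7) - 1*(-24) = 31; iterating: f(2)=31, f(3)=-24, f(4)=-7, f(5)=31, f(6)=-24, f(7)=-7, f(8)=31, f(9)=-24, f(10)=-7, f(11)=31; answer 31
Part IV: B3 = 31; r = 0; cross terms: (2*-6 - 39*0)=-12, (39*10 - 27*-6)=552, (27*31 - -31*10)=1147, (-31*0 - 2*31)=-62; twice the area = |1625| = 1625; area = 1625/2; boundary points = 1 + 4 + 1 + 1 = 7; strictly interior points = area - boundary/2 + 1 = 810; answer 810

810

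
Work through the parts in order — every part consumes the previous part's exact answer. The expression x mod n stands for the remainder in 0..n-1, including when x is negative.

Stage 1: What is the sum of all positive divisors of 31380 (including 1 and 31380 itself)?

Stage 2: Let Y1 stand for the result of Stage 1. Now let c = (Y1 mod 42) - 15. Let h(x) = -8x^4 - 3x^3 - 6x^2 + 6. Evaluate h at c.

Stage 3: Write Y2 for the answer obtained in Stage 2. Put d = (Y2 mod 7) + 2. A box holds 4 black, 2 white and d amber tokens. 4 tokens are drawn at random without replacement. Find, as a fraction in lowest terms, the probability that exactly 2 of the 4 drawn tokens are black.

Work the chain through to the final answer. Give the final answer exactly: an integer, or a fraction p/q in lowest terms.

Stage 1: 31380 = 2^2 * 3 * 5 * 523; sigma = (1 + 2 + 4) * (1 + 3) * (1 + 5) * (1 + 523) = 7 * 4 * 6 * 524 = 88032; answer 88032
Stage 2: Y1 = 88032; c = -15; -8*(-15)^4 - 3*(-15)^3 - 6*(-15)^2 + 6 = (-405000) + (10125) + (-1350) + (6) = -396219; answer -396219
Stage 3: Y2 = -396219; d = 4; total draws C(10,4) = 210; favorable C(4,2)*C(6,2) = 90; P = 3/7; answer 3/7

3/7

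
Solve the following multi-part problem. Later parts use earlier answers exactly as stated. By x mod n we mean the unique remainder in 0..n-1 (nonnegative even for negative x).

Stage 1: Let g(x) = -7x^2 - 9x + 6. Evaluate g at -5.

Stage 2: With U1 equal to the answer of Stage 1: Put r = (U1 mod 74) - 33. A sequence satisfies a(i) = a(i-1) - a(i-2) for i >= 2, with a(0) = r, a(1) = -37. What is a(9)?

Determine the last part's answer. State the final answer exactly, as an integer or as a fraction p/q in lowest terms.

9

Stage 1: -7*(-5)^2 - 9*(-5)^1 + 6 = (-175) + (45) + (6) = -124; answer -124
Stage 2: U1 = -124; r = -9; a(2) = 1*(-37) - 1*(-9) = -28; iterating: a(2)=-28, a(3)=9, a(4)=37, a(5)=28, a(6)=-9, a(7)=-37, a(8)=-28, a(9)=9; answer 9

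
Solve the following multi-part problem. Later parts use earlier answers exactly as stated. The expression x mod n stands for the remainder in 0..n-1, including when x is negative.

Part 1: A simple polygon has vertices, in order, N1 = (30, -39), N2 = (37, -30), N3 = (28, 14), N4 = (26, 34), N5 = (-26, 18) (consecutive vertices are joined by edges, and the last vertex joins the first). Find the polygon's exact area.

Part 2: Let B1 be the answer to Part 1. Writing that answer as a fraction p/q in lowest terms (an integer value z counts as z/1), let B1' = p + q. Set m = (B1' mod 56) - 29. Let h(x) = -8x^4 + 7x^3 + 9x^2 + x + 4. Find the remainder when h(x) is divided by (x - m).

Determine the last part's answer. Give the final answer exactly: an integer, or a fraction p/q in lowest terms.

Part 1: cross terms: (30*-30 - 37*-39)=543, (37*14 - 28*-30)=1358, (28*34 - 26*14)=588, (26*18 - -26*34)=1352, (-26*-39 - 30*18)=474; twice the area = |4315| = 4315; area = 4315/2; answer 4315/2
Part 2: B1 = 4315/2; threaded value p + q = 4317; m = -24; remainder = value at the root: -8*(-24)^4 + 7*(-24)^3 + 9*(-24)^2 + 1*(-24)^1 + 4 = (-2654208) + (-96768) + (5184) + (-24) + (4) = -2745812; answer -2745812

-2745812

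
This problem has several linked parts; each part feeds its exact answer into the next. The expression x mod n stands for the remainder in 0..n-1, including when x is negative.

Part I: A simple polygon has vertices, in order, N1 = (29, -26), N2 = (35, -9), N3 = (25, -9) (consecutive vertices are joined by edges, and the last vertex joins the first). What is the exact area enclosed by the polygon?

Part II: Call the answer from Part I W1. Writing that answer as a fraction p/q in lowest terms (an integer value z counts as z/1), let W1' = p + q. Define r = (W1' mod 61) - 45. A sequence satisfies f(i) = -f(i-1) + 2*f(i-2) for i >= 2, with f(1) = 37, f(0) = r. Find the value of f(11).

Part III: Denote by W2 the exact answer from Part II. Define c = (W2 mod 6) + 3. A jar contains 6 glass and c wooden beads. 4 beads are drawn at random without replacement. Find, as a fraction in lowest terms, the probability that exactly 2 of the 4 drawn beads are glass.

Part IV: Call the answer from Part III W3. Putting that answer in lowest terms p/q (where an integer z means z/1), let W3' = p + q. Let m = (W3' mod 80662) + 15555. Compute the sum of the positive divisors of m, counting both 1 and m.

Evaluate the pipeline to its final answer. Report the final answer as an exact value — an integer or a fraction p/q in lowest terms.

Part I: cross terms: (29*-9 - 35*-26)=649, (35*-9 - 25*-9)=-90, (25*-26 - 29*-9)=-389; twice the area = |170| = 170; area = 85; answer 85
Part II: W1 = 85; threaded value p + q = 86; r = -20; f(2) = -1*(37) + 2*(-20) = -77; iterating: f(2)=-77, f(3)=151, f(4)=-305, f(5)=607, f(6)=-1217, f(7)=2431, f(8)=-4865, f(9)=9727, f(10)=-19457, f(11)=38911; answer 38911
Part III: W2 = 38911; c = 4; total draws C(10,4) = 210; favorable C(6,2)*C(4,2) = 90; P = 3/7; answer 3/7
Part IV: W3 = 3/7; threaded value p + q = 10; m = 15565; 15565 = 5 * 11 * 283; sigma = (1 + 5) * (1 + 11) * (1 + 283) = 6 * 12 * 284 = 20448; answer 20448

20448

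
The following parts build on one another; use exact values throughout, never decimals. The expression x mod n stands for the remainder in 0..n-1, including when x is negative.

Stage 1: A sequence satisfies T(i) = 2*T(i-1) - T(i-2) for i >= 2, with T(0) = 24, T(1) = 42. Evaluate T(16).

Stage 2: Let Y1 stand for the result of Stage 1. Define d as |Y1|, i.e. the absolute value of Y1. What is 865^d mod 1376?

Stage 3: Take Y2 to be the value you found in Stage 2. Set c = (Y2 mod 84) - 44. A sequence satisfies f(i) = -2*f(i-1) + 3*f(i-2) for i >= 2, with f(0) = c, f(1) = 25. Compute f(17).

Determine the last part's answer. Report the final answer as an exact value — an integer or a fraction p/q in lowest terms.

Stage 1: T(2) = 2*(42) - 1*(24) = 60; iterating: T(2)=60, T(3)=78, T(4)=96, T(5)=114, T(6)=132, T(7)=150, T(8)=168, T(9)=186, T(10)=204, T(11)=222, T(12)=240, T(13)=258, T(14)=276, T(15)=294, T(16)=312; answer 312
Stage 2: Y1 = 312; d = 312; squarings mod 1376: 865^1=865, 865^2=1057, 865^4=1313, 865^8=1217, 865^16=513, 865^32=353, 865^64=769, 865^128=1057, 865^256=1313; 865^312 = 865^8 * 865^16 * 865^32 * 865^256 = 97 (mod 1376); answer 97
Stage 3: Y2 = 97; c = -31; f(2) = -2*(25) + 3*(-31) = -143; iterating: f(2)=-143, f(3)=361, f(4)=-1151, f(5)=3385, f(6)=-10223, f(7)=30601, f(8)=-91871, f(9)=275545, f(10)=-826703, f(11)=2480041, f(12)=-7440191, f(13)=22320505, f(14)=-66961583, f(15)=200884681, f(16)=-602654111, f(17)=1807962265; answer 1807962265

1807962265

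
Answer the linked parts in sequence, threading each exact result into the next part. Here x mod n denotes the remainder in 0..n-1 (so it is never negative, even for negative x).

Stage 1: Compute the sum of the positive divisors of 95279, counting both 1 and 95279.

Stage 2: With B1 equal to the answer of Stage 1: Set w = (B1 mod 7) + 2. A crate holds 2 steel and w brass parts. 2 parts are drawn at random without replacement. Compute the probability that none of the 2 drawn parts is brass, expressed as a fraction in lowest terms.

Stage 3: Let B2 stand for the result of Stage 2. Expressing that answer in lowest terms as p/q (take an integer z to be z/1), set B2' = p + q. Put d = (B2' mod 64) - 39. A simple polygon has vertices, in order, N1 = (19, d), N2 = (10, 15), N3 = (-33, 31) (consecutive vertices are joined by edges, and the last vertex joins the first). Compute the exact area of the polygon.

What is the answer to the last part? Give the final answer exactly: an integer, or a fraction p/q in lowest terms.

616

Stage 1: 95279 is prime, so its only divisors are 1 and 95279; sigma = 1 + 95279 = 95280; answer 95280
Stage 2: B1 = 95280; w = 5; total draws C(7,2) = 21; favorable C(2,2) = 1; P = 1/21; answer 1/21
Stage 3: B2 = 1/21; threaded value p + q = 22; d = -17; cross terms: (19*15 - 10*-17)=455, (10*31 - -33*15)=805, (-33*-17 - 19*31)=-28; twice the area = |1232| = 1232; area = 616; answer 616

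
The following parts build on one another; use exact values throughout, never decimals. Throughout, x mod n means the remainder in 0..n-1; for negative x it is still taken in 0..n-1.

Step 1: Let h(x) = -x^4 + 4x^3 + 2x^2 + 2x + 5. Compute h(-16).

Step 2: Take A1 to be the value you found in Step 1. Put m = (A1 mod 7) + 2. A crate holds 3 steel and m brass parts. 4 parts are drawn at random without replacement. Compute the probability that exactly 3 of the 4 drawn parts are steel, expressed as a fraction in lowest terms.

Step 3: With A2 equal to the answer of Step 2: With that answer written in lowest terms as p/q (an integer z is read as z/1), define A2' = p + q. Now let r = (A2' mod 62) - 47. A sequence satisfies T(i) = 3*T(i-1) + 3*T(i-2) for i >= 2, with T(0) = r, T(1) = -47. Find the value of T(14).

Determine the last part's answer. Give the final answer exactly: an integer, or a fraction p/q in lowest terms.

-2000647917

Step 1: -1*(-16)^4 + 4*(-16)^3 + 2*(-16)^2 + 2*(-16)^1 + 5 = (-65536) + (-16384) + (512) + (-32) + (5) = -81435; answer -81435
Step 2: A1 = -81435; m = 5; total draws C(8,4) = 70; favorable C(3,3)*C(5,1) = 5; P = 1/14; answer 1/14
Step 3: A2 = 1/14; threaded value p + q = 15; r = -32; T(2) = 3*(-47) + 3*(-32) = -237; iterating: T(2)=-237, T(3)=-852, T(4)=-3267, T(5)=-12357, T(6)=-46872, T(7)=-177687, T(8)=-673677, T(9)=-2554092, T(10)=-9683307, T(11)=-36712197, T(12)=-139186512, T(13)=-527696127, T(14)=-2000647917; answer -2000647917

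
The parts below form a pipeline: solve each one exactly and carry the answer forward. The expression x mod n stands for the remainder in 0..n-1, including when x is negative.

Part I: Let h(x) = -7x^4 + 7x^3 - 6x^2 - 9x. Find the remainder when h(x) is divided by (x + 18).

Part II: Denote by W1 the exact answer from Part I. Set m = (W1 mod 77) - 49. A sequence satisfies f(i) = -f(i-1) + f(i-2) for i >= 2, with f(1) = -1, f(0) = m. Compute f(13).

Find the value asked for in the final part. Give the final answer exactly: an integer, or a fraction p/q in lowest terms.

2359

Part I: remainder = value at the root: -7*(-18)^4 + 7*(-18)^3 - 6*(-18)^2 - 9*(-18)^1 = (-734832) + (-40824) + (-1944) + (162) = -777438; answer -777438
Part II: W1 = -777438; m = -18; f(2) = -1*(-1) + 1*(-18) = -17; iterating: f(2)=-17, f(3)=16, f(4)=-33, f(5)=49, f(6)=-82, f(7)=131, f(8)=-213, f(9)=344, f(10)=-557, f(11)=901, f(12)=-1458, f(13)=2359; answer 2359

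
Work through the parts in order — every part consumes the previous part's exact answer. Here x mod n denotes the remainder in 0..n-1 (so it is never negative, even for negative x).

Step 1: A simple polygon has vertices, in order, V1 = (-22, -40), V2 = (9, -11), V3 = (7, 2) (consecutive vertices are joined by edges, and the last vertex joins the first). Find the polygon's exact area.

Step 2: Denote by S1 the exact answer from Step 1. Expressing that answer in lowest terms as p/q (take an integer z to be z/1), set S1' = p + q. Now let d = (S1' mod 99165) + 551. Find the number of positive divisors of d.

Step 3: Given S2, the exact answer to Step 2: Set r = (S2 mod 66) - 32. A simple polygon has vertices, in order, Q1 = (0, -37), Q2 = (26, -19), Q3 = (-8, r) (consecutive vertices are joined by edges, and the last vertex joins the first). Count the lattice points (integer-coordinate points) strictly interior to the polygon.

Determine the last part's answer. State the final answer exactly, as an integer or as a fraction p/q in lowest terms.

Step 1: cross terms: (-22*-11 - 9*-40)=602, (9*2 - 7*-11)=95, (7*-40 - -22*2)=-236; twice the area = |461| = 461; area = 461/2; answer 461/2
Step 2: S1 = 461/2; threaded value p + q = 463; d = 1014; 1014 = 2 * 3 * 13^2; number of divisors = (1+1) * (1+1) * (2+1) = 12; answer 12
Step 3: S2 = 12; r = -20; cross terms: (0*-19 - 26*-37)=962, (26*-20 - -8*-19)=-672, (-8*-37 - 0*-20)=296; twice the area = |586| = 586; area = 293; boundary points = 2 + 1 + 1 = 4; strictly interior points = area - boundary/2 + 1 = 292; answer 292

292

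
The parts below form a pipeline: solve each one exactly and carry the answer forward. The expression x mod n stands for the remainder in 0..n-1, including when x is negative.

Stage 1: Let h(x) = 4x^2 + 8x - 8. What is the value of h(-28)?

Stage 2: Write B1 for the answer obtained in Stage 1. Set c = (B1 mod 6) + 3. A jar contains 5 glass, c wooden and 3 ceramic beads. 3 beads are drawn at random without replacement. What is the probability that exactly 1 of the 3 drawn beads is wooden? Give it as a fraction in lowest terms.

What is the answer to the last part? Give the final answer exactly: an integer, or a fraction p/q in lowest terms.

Stage 1: 4*(-28)^2 + 8*(-28)^1 - 8 = (3136) + (-224) + (-8) = 2904; answer 2904
Stage 2: B1 = 2904; c = 3; total draws C(11,3) = 165; favorable C(3,1)*C(8,2) = 84; P = 28/55; answer 28/55

28/55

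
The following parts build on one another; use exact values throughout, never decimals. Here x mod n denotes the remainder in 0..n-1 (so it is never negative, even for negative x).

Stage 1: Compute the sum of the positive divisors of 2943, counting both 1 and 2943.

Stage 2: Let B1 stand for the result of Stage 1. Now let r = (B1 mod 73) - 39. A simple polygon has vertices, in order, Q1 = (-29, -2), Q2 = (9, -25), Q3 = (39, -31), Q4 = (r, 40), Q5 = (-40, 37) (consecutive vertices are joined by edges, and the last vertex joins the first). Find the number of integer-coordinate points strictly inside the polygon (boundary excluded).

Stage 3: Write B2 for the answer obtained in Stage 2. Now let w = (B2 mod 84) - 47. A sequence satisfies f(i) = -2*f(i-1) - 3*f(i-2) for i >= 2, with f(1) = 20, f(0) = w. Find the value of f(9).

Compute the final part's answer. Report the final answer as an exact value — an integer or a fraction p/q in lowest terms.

452

Stage 1: 2943 = 3^3 * 109; sigma = (1 + 3 + 9 + 27) * (1 + 109) = 40 * 110 = 4400; answer 4400
Stage 2: B1 = 4400; r = -19; cross terms: (-29*-25 - 9*-2)=743, (9*-31 - 39*-25)=696, (39*40 - -19*-31)=971, (-19*37 - -40*40)=897, (-40*-2 - -29*37)=1153; twice the area = |4460| = 4460; area = 2230; boundary points = 1 + 6 + 1 + 3 + 1 = 12; strictly interior points = area - boundary/2 + 1 = 2225; answer 2225
Stage 3: B2 = 2225; w = -6; f(2) = -2*(20) - 3*(-6) = -22; iterating: f(2)=-22, f(3)=-16, f(4)=98, f(5)=-148, f(6)=2, f(7)=440, f(8)=-886, f(9)=452; answer 452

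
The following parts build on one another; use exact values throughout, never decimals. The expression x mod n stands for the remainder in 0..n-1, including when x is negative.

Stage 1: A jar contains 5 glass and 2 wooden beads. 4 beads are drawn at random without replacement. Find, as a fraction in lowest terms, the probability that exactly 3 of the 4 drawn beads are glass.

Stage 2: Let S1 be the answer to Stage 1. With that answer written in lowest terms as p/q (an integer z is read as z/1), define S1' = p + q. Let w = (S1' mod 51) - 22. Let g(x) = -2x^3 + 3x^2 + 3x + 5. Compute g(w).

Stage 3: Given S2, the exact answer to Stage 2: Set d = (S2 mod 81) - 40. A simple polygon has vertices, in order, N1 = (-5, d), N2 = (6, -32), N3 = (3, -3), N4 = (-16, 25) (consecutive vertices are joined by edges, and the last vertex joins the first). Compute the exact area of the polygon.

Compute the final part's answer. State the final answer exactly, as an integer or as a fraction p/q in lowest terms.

635

Stage 1: total draws C(7,4) = 35; favorable C(5,3)*C(2,1) = 20; P = 4/7; answer 4/7
Stage 2: S1 = 4/7; threaded value p + q = 11; w = -11; -2*(-11)^3 + 3*(-11)^2 + 3*(-11)^1 + 5 = (2662) + (363) + (-33) + (5) = 2997; answer 2997
Stage 3: S2 = 2997; d = -40; cross terms: (-5*-32 - 6*-40)=400, (6*-3 - 3*-32)=78, (3*25 - -16*-3)=27, (-16*-40 - -5*25)=765; twice the area = |1270| = 1270; area = 635; answer 635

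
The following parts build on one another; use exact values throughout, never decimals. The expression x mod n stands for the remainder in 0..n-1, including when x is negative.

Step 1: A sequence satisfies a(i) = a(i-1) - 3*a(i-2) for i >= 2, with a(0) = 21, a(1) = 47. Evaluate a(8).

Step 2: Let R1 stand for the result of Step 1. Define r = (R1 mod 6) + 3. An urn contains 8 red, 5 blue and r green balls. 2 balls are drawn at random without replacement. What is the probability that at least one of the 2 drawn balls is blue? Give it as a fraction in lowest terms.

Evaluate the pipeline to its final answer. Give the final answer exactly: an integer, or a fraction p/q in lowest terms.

Step 1: a(2) = 1*(47) - 3*(21) = -16; iterating: a(2)=-16, a(3)=-157, a(4)=-109, a(5)=362, a(6)=689, a(7)=-397, a(8)=-2464; answer -2464
Step 2: R1 = -2464; r = 5; total draws C(18,2) = 153; complement C(13,2) = 78; favorable 153 - 78 = 75; P = 25/51; answer 25/51

25/51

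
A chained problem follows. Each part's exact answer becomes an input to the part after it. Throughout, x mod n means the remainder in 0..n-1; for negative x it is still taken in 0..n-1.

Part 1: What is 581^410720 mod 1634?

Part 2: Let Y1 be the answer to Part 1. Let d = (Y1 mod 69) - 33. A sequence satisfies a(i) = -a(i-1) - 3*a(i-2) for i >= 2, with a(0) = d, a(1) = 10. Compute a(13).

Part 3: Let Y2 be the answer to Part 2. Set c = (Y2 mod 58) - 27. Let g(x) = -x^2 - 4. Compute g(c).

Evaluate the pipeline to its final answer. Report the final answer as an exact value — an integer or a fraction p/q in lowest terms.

-293

Part 1: squarings mod 1634: 581^1=581, 581^2=957, 581^4=809, 581^8=881, 581^16=11, 581^32=121, 581^64=1569, 581^128=957, 581^256=809, 581^512=881, 581^1024=11, 581^2048=121, 581^4096=1569, 581^8192=957, 581^16384=809, 581^32768=881, 581^65536=11, 581^131072=121, 581^262144=1569; 581^410720 = 581^32 * 581^64 * 581^1024 * 581^16384 * 581^131072 * 581^262144 = 957 (mod 1634); answer 957
Part 2: Y1 = 957; d = 27; a(2) = -1*(10) - 3*(27) = -91; iterating: a(2)=-91, a(3)=61, a(4)=212, a(5)=-395, a(6)=-241, a(7)=1426, a(8)=-703, a(9)=-3575, a(10)=5684, a(11)=5041, a(12)=-22093, a(13)=6970; answer 6970
Part 3: Y2 = 6970; c = -17; -1*(-17)^2 - 4 = (-289) + (-4) = -293; answer -293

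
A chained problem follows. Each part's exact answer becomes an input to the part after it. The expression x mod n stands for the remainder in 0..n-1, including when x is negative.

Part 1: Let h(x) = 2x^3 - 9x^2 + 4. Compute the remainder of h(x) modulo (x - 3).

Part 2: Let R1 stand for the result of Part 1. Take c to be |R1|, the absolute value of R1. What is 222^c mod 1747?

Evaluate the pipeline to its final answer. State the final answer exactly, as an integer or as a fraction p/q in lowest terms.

Part 1: remainder = value at the root: 2*(3)^3 - 9*(3)^2 + 4 = (54) + (-81) + (4) = -23; answer -23
Part 2: R1 = -23; c = 23; squarings mod 1747: 222^1=222, 222^2=368, 222^4=905, 222^8=1429, 222^16=1545; 222^23 = 222^1 * 222^2 * 222^4 * 222^16 = 431 (mod 1747); answer 431

431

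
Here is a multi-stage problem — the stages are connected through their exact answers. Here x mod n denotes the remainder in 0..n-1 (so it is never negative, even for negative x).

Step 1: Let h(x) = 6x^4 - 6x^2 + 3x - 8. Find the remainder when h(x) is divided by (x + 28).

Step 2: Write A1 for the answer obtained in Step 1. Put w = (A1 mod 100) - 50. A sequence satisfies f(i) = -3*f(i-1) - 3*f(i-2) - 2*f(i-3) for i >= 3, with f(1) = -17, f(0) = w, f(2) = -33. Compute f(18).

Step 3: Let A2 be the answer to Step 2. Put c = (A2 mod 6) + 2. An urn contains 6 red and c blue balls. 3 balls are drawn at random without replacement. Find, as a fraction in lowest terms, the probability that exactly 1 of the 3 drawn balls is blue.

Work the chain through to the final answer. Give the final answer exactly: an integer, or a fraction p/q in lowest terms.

1/2

Step 1: remainder = value at the root: 6*(-28)^4 - 6*(-28)^2 + 3*(-28)^1 - 8 = (3687936) + (-4704) + (-84) + (-8) = 3683140; answer 3683140
Step 2: A1 = 3683140; w = -10; f(3) = -3*(-33) - 3*(-17) - 2*(-10) = 170; iterating: f(3)=170, f(4)=-377, f(5)=687, f(6)=-1270, f(7)=2503, f(8)=-5073, f(9)=10250, f(10)=-20537, f(11)=41007, f(12)=-81910, f(13)=163783, f(14)=-327633, f(15)=655370, f(16)=-1310777, f(17)=2621487, f(18)=-5242870; answer -5242870
Step 3: A2 = -5242870; c = 4; total draws C(10,3) = 120; favorable C(4,1)*C(6,2) = 60; P = 1/2; answer 1/2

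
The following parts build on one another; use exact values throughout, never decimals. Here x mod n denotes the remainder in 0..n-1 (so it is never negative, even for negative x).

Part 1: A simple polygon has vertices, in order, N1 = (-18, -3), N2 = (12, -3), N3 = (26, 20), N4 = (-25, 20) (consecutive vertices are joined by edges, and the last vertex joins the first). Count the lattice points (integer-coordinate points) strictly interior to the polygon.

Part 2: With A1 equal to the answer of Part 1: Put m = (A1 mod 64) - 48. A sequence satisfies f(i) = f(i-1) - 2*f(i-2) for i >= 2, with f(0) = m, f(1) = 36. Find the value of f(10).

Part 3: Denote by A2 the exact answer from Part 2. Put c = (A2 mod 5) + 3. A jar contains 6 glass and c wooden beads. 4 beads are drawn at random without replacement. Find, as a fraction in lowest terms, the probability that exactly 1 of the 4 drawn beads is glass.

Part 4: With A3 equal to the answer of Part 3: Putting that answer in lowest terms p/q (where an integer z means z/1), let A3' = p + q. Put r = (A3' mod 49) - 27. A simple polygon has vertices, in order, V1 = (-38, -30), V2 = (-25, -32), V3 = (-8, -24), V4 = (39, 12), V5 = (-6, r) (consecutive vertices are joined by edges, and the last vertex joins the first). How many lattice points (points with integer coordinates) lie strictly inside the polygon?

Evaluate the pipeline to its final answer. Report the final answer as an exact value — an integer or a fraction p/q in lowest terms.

1487

Part 1: cross terms: (-18*-3 - 12*-3)=90, (12*20 - 26*-3)=318, (26*20 - -25*20)=1020, (-25*-3 - -18*20)=435; twice the area = |1863| = 1863; area = 1863/2; boundary points = 30 + 1 + 51 + 1 = 83; strictly interior points = area - boundary/2 + 1 = 891; answer 891
Part 2: A1 = 891; m = 11; f(2) = 1*(36) - 2*(11) = 14; iterating: f(2)=14, f(3)=-58, f(4)=-86, f(5)=30, f(6)=202, f(7)=142, f(8)=-262, f(9)=-546, f(10)=-22; answer -22
Part 3: A2 = -22; c = 6; total draws C(12,4) = 495; favorable C(6,1)*C(6,3) = 120; P = 8/33; answer 8/33
Part 4: A3 = 8/33; threaded value p + q = 41; r = 14; cross terms: (-38*-32 - -25*-30)=466, (-25*-24 - -8*-32)=344, (-8*12 - 39*-24)=840, (39*14 - -6*12)=618, (-6*-30 - -38*14)=712; twice the area = |2980| = 2980; area = 1490; boundary points = 1 + 1 + 1 + 1 + 4 = 8; strictly interior points = area - boundary/2 + 1 = 1487; answer 1487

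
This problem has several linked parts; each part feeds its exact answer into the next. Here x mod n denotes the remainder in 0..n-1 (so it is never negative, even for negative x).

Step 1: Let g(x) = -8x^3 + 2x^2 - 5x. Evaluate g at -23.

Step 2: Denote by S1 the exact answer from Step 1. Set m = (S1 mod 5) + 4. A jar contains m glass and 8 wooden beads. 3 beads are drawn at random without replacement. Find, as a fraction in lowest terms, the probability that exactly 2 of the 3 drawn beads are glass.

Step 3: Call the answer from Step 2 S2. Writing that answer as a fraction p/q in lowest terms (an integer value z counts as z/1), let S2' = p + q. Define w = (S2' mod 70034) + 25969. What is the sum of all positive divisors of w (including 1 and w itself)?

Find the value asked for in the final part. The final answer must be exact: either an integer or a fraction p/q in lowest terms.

51840

Step 1: -8*(-23)^3 + 2*(-23)^2 - 5*(-23)^1 = (97336) + (1058) + (115) = 98509; answer 98509
Step 2: S1 = 98509; m = 8; total draws C(16,3) = 560; favorable C(8,2)*C(8,1) = 224; P = 2/5; answer 2/5
Step 3: S2 = 2/5; threaded value p + q = 7; w = 25976; 25976 = 2^3 * 17 * 191; sigma = (1 + 2 + 4 + 8) * (1 + 17) * (1 + 191) = 15 * 18 * 192 = 51840; answer 51840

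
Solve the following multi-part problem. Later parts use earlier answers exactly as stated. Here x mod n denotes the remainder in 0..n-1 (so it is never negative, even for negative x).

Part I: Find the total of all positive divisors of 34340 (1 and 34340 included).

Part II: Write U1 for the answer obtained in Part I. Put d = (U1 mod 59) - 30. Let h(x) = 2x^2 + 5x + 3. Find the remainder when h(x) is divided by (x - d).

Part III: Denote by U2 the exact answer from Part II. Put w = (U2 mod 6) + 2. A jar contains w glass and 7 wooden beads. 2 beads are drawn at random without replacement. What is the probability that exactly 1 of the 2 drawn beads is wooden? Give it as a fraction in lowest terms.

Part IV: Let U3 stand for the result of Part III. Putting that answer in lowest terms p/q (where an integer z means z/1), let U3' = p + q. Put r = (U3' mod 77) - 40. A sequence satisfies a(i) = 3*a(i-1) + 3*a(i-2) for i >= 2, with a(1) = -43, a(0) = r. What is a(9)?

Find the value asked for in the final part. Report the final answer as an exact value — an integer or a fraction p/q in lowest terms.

-2021598

Part I: 34340 = 2^2 * 5 * 17 * 101; sigma = (1 + 2 + 4) * (1 + 5) * (1 + 17) * (1 + 101) = 7 * 6 * 18 * 102 = 77112; answer 77112
Part II: U1 = 77112; d = 28; remainder = value at the root: 2*(28)^2 + 5*(28)^1 + 3 = (1568) + (140) + (3) = 1711; answer 1711
Part III: U2 = 1711; w = 3; total draws C(10,2) = 45; favorable C(7,1)*C(3,1) = 21; P = 7/15; answer 7/15
Part IV: U3 = 7/15; threaded value p + q = 22; r = -18; a(2) = 3*(-43) + 3*(-18) = -183; iterating: a(2)=-183, a(3)=-678, a(4)=-2583, a(5)=-9783, a(6)=-37098, a(7)=-140643, a(8)=-533223, a(9)=-2021598; answer -2021598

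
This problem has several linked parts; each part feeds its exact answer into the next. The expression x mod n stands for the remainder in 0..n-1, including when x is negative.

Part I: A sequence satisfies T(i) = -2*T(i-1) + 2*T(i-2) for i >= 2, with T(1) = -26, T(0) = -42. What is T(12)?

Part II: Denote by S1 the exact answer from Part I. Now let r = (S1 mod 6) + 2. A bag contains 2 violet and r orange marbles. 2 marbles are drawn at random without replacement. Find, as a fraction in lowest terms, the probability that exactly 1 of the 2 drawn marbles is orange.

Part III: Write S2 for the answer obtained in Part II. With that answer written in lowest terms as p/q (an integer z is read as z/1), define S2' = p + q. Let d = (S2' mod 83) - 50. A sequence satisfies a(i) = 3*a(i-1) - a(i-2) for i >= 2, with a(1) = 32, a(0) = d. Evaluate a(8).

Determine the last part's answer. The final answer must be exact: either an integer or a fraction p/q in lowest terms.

48549

Part I: T(2) = -2*(-26) + 2*(-42) = -32; iterating: T(2)=-32, T(3)=12, T(4)=-88, T(5)=200, T(6)=-576, T(7)=1552, T(8)=-4256, T(9)=11616, T(10)=-31744, T(11)=86720, T(12)=-236928; answer -236928
Part II: S1 = -236928; r = 2; total draws C(4,2) = 6; favorable C(2,1)*C(2,1) = 4; P = 2/3; answer 2/3
Part III: S2 = 2/3; threaded value p + q = 5; d = -45; a(2) = 3*(32) - 1*(-45) = 141; iterating: a(2)=141, a(3)=391, a(4)=1032, a(5)=2705, a(6)=7083, a(7)=18544, a(8)=48549; answer 48549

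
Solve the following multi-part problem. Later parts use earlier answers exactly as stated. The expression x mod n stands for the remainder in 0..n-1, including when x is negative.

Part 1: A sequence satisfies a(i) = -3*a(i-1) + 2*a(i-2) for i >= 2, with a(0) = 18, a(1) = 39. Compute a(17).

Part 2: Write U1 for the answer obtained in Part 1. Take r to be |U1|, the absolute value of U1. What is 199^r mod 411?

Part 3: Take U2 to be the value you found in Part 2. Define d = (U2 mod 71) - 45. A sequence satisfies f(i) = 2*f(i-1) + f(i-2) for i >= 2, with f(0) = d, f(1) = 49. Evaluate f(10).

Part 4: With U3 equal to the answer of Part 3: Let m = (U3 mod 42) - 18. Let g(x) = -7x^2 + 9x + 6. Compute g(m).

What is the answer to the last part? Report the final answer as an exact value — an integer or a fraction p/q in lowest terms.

-604

Part 1: a(2) = -3*(39) + 2*(18) = -81; iterating: a(2)=-81, a(3)=321, a(4)=-1125, a(5)=4017, a(6)=-14301, a(7)=50937, a(8)=-181413, a(9)=646113, a(10)=-2301165, a(11)=8195721, a(12)=-29189493, a(13)=103959921, a(14)=-370258749, a(15)=1318696089, a(16)=-4696605765, a(17)=16727209473; answer 16727209473
Part 2: U1 = 16727209473; r = 16727209473; squarings mod 411: 199^1=199, 199^2=145, 199^4=64, 199^8=397, 199^16=196, 199^32=193, 199^64=259, 199^128=88, 199^256=346, 199^512=115, 199^1024=73, 199^2048=397, 199^4096=196, 199^8192=193, 199^16384=259, 199^32768=88, 199^65536=346, 199^131072=115, 199^262144=73, 199^524288=397, 199^1048576=196, 199^2097152=193, 199^4194304=259, 199^8388608=88, 199^16777216=346, 199^33554432=115, 199^67108864=73, 199^134217728=397, 199^268435456=196, 199^536870912=193, 199^1073741824=259, 199^2147483648=88, 199^4294967296=346, 199^8589934592=115; 199^16727209473 = 199^1 * 199^512 * 199^1024 * 199^4096 * 199^8192 * 199^16384 * 199^32768 * 199^262144 * 199^16777216 * 199^67108864 * 199^536870912 * 199^1073741824 * 199^2147483648 * 199^4294967296 * 199^8589934592 = 301 (mod 411); answer 301
Part 3: U2 = 301; d = -28; f(2) = 2*(49) + 1*(-28) = 70; iterating: f(2)=70, f(3)=189, f(4)=448, f(5)=1085, f(6)=2618, f(7)=6321, f(8)=15260, f(9)=36841, f(10)=88942; answer 88942
Part 4: U3 = 88942; m = 10; -7*(10)^2 + 9*(10)^1 + 6 = (-700) + (90) + (6) = -604; answer -604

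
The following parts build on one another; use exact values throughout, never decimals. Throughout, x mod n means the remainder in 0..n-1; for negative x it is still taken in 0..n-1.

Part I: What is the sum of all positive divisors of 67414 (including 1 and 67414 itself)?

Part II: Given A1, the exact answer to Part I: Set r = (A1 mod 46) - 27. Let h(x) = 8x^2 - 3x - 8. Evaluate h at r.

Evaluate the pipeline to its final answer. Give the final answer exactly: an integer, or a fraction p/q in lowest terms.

2937

Part I: 67414 = 2 * 37 * 911; sigma = (1 + 2) * (1 + 37) * (1 + 911) = 3 * 38 * 912 = 103968; answer 103968
Part II: A1 = 103968; r = -19; 8*(-19)^2 - 3*(-19)^1 - 8 = (2888) + (57) + (-8) = 2937; answer 2937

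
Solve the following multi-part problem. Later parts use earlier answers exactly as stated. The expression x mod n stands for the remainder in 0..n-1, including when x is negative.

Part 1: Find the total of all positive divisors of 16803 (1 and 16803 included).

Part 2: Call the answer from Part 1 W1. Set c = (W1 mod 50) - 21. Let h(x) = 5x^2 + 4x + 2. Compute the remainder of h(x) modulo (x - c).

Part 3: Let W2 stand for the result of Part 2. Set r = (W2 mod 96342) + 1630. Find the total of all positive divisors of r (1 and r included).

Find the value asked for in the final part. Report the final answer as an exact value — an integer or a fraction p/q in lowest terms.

3666

Part 1: 16803 = 3^2 * 1867; sigma = (1 + 3 + 9) * (1 + 1867) = 13 * 1868 = 24284; answer 24284
Part 2: W1 = 24284; c = 13; remainder = value at the root: 5*(13)^2 + 4*(13)^1 + 2 = (845) + (52) + (2) = 899; answer 899
Part 3: W2 = 899; r = 2529; 2529 = 3^2 * 281; sigma = (1 + 3 + 9) * (1 + 281) = 13 * 282 = 3666; answer 3666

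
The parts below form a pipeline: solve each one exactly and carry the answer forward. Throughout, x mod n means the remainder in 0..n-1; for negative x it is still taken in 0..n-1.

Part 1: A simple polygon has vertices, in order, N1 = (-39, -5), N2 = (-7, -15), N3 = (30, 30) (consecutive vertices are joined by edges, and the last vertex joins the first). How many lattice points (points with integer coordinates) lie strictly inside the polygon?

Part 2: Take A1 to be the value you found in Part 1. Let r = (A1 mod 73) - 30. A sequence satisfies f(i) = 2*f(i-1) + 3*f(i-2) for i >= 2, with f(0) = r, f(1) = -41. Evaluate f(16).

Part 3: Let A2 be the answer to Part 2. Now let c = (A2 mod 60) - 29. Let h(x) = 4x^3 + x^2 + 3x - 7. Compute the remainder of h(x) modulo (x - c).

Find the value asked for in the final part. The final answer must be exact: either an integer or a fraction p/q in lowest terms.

3017

Part 1: cross terms: (-39*-15 - -7*-5)=550, (-7*30 - 30*-15)=240, (30*-5 - -39*30)=1020; twice the area = |1810| = 1810; area = 905; boundary points = 2 + 1 + 1 = 4; strictly interior points = area - boundary/2 + 1 = 904; answer 904
Part 2: A1 = 904; r = -2; f(2) = 2*(-41) + 3*(-2) = -88; iterating: f(2)=-88, f(3)=-299, f(4)=-862, f(5)=-2621, f(6)=-7828, f(7)=-23519, f(8)=-70522, f(9)=-211601, f(10)=-634768, f(11)=-1904339, f(12)=-5712982, f(13)=-17138981, f(14)=-51416908, f(15)=-154250759, f(16)=-462752242; answer -462752242
Part 3: A2 = -462752242; c = 9; remainder = value at the root: 4*(9)^3 + 1*(9)^2 + 3*(9)^1 - 7 = (2916) + (81) + (27) + (-7) = 3017; answer 3017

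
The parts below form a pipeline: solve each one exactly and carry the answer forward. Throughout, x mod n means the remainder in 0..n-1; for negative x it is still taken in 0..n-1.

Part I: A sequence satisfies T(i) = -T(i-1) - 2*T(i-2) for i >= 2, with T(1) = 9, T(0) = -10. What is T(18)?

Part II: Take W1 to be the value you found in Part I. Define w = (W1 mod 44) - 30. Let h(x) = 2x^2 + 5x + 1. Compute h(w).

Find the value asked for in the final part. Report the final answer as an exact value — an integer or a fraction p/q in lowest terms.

76

Part I: T(2) = -1*(9) - 2*(-10) = 11; iterating: T(2)=11, T(3)=-29, T(4)=7, T(5)=51, T(6)=-65, T(7)=-37, T(8)=167, T(9)=-93, T(10)=-241, T(11)=427, T(12)=55, T(13)=-909, T(14)=799, T(15)=1019, T(16)=-2617, T(17)=579, T(18)=4655; answer 4655
Part II: W1 = 4655; w = 5; 2*(5)^2 + 5*(5)^1 + 1 = (50) + (25) + (1) = 76; answer 76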